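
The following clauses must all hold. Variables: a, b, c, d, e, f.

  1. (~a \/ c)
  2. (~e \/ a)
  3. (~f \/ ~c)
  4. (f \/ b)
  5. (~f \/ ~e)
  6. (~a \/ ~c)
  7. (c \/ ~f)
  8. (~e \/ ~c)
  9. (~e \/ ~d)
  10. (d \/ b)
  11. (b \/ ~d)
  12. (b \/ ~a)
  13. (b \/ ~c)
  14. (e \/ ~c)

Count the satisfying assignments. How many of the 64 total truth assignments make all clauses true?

Satisfying assignments:
  a=F b=T c=F d=F e=F f=F
  a=F b=T c=F d=T e=F f=F
That's 2 in total.

2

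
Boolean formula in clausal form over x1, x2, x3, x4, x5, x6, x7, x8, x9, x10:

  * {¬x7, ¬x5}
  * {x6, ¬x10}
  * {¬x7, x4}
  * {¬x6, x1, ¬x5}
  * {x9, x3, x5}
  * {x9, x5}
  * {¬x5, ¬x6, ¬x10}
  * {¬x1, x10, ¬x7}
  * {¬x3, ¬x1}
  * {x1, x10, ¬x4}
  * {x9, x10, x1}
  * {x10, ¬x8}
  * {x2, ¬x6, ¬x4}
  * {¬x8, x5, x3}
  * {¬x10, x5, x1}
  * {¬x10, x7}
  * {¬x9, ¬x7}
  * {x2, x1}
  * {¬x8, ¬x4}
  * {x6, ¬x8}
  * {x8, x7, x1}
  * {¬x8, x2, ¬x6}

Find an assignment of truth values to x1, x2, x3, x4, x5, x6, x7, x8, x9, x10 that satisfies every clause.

x1 = T, x2 = F, x3 = F, x4 = F, x5 = T, x6 = F, x7 = F, x8 = F, x9 = T, x10 = F

Try x1 = True.
  then x3 is forced to False.
Branch on x2: take x2 = False.
Try x4 = False.
  then x7 is forced to False.
  then x10 is forced to False.
  then x8 is forced to False.
The remaining clauses are satisfied by x5 = True, x6 = False, x9 = True.
Check each clause:
  1. {¬x7, ¬x5} — ¬x7 is true.
  2. {¬x10, x6} — ¬x10 is true.
  3. {x4, ¬x7} — ¬x7 is true.
  4. {¬x5, x1, ¬x6} — x1 is true.
  5. {x9, x3, x5} — x9 is true.
  6. {x9, x5} — x9 is true.
  7. {¬x6, ¬x10, ¬x5} — ¬x6 is true.
  8. {¬x1, x10, ¬x7} — ¬x7 is true.
  9. {¬x1, ¬x3} — ¬x3 is true.
  10. {x10, ¬x4, x1} — x1 is true.
  11. {x10, x1, x9} — x1 is true.
  12. {¬x8, x10} — ¬x8 is true.
  13. {¬x4, ¬x6, x2} — ¬x6 is true.
  14. {¬x8, x3, x5} — ¬x8 is true.
  15. {¬x10, x1, x5} — x1 is true.
  16. {¬x10, x7} — ¬x10 is true.
  17. {¬x7, ¬x9} — ¬x7 is true.
  18. {x2, x1} — x1 is true.
  19. {¬x8, ¬x4} — ¬x8 is true.
  20. {x6, ¬x8} — ¬x8 is true.
  21. {x8, x7, x1} — x1 is true.
  22. {¬x8, ¬x6, x2} — ¬x8 is true.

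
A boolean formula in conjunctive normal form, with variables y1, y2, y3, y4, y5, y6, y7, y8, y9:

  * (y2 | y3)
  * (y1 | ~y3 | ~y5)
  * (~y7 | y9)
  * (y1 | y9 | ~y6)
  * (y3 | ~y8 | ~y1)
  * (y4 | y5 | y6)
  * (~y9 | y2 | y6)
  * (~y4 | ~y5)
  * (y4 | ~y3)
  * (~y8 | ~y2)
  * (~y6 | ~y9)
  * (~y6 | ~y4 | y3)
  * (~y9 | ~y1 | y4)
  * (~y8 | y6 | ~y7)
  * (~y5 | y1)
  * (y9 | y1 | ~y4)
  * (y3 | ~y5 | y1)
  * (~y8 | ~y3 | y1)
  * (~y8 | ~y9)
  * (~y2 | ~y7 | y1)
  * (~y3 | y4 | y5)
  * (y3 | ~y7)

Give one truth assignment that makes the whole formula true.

Pure literal: y8 appears only negated; assign y8 = False.
Set y1 = True and propagate.
Set y2 = True and propagate.
The remaining clauses are satisfied by y3 = True, y4 = True, y5 = False, y6 = False, y7 = True, y9 = True.

y1=True, y2=True, y3=True, y4=True, y5=False, y6=False, y7=True, y8=False, y9=True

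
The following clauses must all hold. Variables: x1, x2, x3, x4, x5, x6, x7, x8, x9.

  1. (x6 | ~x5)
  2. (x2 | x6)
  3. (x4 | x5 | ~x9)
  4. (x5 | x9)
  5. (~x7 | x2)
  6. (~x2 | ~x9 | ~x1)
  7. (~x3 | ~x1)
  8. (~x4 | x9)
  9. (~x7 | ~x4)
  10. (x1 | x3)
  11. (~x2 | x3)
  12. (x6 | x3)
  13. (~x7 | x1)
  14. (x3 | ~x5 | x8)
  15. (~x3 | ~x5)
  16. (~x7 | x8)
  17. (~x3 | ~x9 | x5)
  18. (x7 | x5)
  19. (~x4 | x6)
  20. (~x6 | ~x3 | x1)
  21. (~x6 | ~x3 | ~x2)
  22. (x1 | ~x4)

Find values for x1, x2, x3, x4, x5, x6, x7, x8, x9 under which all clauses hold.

Pure literal: x8 appears only positively; assign x8 = True.
Set x1 = True and propagate.
  then x3 is forced to False.
  then x2 is forced to False.
  then x6 is forced to True.
  then x7 is forced to False.
  then x5 is forced to True.
Branch on x4: take x4 = False.
x9 is now unconstrained; take x9 = False.

x1=T, x2=F, x3=F, x4=F, x5=T, x6=T, x7=F, x8=T, x9=F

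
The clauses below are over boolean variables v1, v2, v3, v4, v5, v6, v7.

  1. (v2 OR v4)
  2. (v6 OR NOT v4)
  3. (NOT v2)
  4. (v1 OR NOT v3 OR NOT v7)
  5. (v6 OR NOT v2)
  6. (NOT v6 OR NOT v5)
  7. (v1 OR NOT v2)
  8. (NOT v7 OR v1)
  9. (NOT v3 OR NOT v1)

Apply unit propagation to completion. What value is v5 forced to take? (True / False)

(NOT v2) stands alone — v2 = False.
(v4 OR v2): since v2 = False, the clause reduces to (v4). v4 = True.
In (v6 OR NOT v4), NOT v4 is now false; v6 must hold, so v6 = True.
From (NOT v5 OR NOT v6) and v6 = True: v5 = False.

False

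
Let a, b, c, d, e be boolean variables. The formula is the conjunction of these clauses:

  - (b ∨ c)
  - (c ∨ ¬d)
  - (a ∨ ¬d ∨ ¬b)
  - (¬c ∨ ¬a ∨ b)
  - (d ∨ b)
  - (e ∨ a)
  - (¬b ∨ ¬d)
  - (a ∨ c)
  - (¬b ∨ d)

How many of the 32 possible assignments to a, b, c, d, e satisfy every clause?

1

Satisfying assignments:
  a=0 b=0 c=1 d=1 e=1
That's 1 in total.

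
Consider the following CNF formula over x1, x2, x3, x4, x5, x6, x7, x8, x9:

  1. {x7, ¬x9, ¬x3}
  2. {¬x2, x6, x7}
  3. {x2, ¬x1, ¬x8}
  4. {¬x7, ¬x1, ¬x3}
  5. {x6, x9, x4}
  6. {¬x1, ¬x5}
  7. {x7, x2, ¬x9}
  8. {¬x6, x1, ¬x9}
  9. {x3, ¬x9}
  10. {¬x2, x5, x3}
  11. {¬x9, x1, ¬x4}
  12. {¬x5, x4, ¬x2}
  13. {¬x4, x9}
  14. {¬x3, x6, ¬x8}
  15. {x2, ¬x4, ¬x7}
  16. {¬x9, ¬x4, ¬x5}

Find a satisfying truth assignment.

x1 = 0, x2 = 0, x3 = 1, x4 = 0, x5 = 1, x6 = 1, x7 = 0, x8 = 0, x9 = 0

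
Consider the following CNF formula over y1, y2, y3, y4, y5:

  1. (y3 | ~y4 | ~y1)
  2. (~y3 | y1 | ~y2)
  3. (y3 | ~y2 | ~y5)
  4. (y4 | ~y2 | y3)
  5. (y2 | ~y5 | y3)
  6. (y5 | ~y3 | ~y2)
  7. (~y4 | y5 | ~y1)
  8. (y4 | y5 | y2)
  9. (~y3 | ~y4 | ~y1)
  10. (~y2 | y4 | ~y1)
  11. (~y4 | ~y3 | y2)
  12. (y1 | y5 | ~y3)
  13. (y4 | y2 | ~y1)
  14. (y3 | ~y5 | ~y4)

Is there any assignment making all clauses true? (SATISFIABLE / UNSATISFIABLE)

SATISFIABLE

Set y1 = False and propagate.
For the remaining variables, y2 = True, y3 = False, y4 = True, y5 = False works.
So y1 = False  y2 = True  y3 = False  y4 = True  y5 = False is a satisfying assignment.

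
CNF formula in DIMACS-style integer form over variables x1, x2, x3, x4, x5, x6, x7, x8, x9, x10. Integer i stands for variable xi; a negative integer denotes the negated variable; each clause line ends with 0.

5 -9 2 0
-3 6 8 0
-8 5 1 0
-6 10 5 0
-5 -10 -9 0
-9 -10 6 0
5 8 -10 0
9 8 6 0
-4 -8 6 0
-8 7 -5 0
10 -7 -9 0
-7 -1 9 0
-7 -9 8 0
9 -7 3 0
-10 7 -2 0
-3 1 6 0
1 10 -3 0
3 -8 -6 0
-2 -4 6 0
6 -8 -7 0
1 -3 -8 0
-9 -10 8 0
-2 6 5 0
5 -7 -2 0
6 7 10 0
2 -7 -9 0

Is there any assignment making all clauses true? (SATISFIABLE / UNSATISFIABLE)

SATISFIABLE

Set x1 = False and propagate.
Try x2 = False.
For the remaining variables, x3 = True, x4 = True, x5 = True, x6 = True, x7 = True, x8 = False, x9 = False, x10 = True works.
Every clause has at least one true literal under this assignment.
So x1=0  x2=0  x3=1  x4=1  x5=1  x6=1  x7=1  x8=0  x9=0  x10=1 is a satisfying assignment.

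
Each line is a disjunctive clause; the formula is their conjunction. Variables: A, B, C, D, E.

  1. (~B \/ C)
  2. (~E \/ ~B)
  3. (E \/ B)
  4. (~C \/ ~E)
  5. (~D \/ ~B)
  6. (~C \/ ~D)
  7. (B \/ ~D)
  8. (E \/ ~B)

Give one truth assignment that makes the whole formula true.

A = False, B = False, C = False, D = False, E = True

Check each clause:
  1. (C \/ ~B) — ~B is true.
  2. (~E \/ ~B) — ~B is true.
  3. (E \/ B) — E is true.
  4. (~E \/ ~C) — ~C is true.
  5. (~D \/ ~B) — ~D is true.
  6. (~C \/ ~D) — ~D is true.
  7. (B \/ ~D) — ~D is true.
  8. (E \/ ~B) — E is true.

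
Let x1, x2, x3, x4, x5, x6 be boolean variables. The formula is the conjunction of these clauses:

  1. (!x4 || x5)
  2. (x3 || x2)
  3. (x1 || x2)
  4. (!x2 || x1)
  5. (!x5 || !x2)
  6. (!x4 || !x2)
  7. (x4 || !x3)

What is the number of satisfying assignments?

The models are:
  x1=T x2=F x3=T x4=T x5=T x6=F
  x1=T x2=F x3=T x4=T x5=T x6=T
  x1=T x2=T x3=F x4=F x5=F x6=F
  x1=T x2=T x3=F x4=F x5=F x6=T
Count: 4.

4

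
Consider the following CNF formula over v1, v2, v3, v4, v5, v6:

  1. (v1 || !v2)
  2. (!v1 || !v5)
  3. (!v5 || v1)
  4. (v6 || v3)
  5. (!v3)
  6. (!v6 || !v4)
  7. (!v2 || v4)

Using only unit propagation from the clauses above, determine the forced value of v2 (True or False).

False

(!v3) stands alone — v3 = False.
(v3 || v6): since v3 = False, the clause reduces to (v6). v6 = True.
(!v4 || !v6): since v6 = True, the clause reduces to (!v4). v4 = False.
From (v4 || !v2) and v4 = False: v2 = False.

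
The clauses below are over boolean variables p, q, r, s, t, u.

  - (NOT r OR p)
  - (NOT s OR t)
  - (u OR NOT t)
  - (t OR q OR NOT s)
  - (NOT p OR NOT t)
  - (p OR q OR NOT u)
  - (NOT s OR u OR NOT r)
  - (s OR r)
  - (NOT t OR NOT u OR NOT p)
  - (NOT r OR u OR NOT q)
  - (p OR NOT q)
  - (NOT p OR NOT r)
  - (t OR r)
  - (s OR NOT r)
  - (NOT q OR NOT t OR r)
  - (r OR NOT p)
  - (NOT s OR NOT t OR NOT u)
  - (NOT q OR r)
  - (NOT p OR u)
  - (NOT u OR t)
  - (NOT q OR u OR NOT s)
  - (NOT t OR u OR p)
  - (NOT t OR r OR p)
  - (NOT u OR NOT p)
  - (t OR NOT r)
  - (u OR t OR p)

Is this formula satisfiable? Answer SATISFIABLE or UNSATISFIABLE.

UNSATISFIABLE

t = True:
  propagation gives u=True, p=False, r=False; an empty clause results — contradiction.
t = False:
  propagation gives s=False, r=True; an empty clause results — contradiction.
Every branch closes, so no satisfying assignment exists.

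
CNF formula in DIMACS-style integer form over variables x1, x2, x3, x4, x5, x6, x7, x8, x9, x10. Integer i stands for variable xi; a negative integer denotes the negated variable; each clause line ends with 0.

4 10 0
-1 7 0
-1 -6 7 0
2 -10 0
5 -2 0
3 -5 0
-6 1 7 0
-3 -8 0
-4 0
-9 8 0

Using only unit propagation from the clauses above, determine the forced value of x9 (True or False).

False

Unit clause (!x4) sets x4 = False.
(x4 || x10): since x4 = False, the clause reduces to (x10). x10 = True.
From (x2 || !x10) and x10 = True: x2 = True.
(!x2 || x5) with x2 = True leaves only x5, so x5 = True.
(x3 || !x5) with x5 = True leaves only x3, so x3 = True.
(!x8 || !x3): since x3 = True, the clause reduces to (!x8). x8 = False.
(x8 || !x9) with x8 = False leaves only !x9, so x9 = False.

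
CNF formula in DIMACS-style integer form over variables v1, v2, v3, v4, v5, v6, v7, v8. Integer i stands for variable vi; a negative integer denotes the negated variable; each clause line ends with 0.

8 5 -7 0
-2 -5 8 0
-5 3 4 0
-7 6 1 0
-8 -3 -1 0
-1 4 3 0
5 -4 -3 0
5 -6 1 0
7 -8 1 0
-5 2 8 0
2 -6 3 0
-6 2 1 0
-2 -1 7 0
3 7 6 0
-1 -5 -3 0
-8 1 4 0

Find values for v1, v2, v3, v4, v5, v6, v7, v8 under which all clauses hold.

Branch on v1: take v1 = True.
Branch on v2: take v2 = False.
Set v3 = True and propagate.
  then v8 is forced to False.
  then v5 is forced to False.
  then v7 is forced to False.
  then v4 is forced to False.
v6 is now unconstrained; take v6 = False.

v1 = T, v2 = F, v3 = T, v4 = F, v5 = F, v6 = F, v7 = F, v8 = F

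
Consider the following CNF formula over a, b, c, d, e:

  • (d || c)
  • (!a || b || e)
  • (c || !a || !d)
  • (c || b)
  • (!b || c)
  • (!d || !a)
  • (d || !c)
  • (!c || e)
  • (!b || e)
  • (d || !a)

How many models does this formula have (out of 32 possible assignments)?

Satisfying assignments:
  a=0 b=0 c=1 d=1 e=1
  a=0 b=1 c=1 d=1 e=1
Count: 2.

2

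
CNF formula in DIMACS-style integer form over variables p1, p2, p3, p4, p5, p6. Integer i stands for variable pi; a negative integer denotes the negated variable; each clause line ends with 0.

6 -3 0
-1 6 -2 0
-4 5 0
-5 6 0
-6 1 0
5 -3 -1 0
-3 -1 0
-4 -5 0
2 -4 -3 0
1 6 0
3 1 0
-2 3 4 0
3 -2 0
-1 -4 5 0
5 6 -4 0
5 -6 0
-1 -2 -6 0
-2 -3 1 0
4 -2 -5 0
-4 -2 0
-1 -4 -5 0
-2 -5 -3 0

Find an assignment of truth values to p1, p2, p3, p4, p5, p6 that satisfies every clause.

p1=T  p2=F  p3=F  p4=F  p5=T  p6=T

Check each clause:
  1. (!p3 || p6) — !p3 is true.
  2. (!p1 || p6 || !p2) — p6 is true.
  3. (p5 || !p4) — !p4 is true.
  4. (p6 || !p5) — p6 is true.
  5. (!p6 || p1) — p1 is true.
  6. (p5 || !p3 || !p1) — p5 is true.
  7. (!p1 || !p3) — !p3 is true.
  8. (!p5 || !p4) — !p4 is true.
  9. (p2 || !p3 || !p4) — !p4 is true.
  10. (p1 || p6) — p1 is true.
  11. (p3 || p1) — p1 is true.
  12. (p4 || p3 || !p2) — !p2 is true.
  13. (p3 || !p2) — !p2 is true.
  14. (p5 || !p4 || !p1) — !p4 is true.
  15. (p5 || p6 || !p4) — !p4 is true.
  16. (p5 || !p6) — p5 is true.
  17. (!p2 || !p1 || !p6) — !p2 is true.
  18. (!p2 || !p3 || p1) — p1 is true.
  19. (!p5 || !p2 || p4) — !p2 is true.
  20. (!p4 || !p2) — !p4 is true.
  21. (!p4 || !p1 || !p5) — !p4 is true.
  22. (!p3 || !p2 || !p5) — !p3 is true.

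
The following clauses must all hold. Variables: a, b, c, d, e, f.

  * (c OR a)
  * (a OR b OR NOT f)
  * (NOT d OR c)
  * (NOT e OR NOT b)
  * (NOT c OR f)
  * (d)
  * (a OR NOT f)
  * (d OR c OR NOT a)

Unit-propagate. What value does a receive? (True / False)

(d) stands alone — d = True.
From (c OR NOT d) and d = True: c = True.
From (NOT c OR f) and c = True: f = True.
(NOT f OR a) with f = True leaves only a, so a = True.

True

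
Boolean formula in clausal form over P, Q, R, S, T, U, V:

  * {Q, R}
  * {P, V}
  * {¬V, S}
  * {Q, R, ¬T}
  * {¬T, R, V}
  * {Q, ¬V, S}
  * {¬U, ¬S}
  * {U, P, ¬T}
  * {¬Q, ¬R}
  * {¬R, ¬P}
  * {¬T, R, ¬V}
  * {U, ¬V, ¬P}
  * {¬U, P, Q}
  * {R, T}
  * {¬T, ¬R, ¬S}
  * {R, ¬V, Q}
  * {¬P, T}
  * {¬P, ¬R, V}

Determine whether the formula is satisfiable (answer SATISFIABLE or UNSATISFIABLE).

Branch on P: take P = False.
  then V is forced to True.
  then S is forced to True.
  then U is forced to False.
  then T is forced to False.
  then R is forced to True.
  then Q is forced to False.
So P=False  Q=False  R=True  S=True  T=False  U=False  V=True is a satisfying assignment.

SATISFIABLE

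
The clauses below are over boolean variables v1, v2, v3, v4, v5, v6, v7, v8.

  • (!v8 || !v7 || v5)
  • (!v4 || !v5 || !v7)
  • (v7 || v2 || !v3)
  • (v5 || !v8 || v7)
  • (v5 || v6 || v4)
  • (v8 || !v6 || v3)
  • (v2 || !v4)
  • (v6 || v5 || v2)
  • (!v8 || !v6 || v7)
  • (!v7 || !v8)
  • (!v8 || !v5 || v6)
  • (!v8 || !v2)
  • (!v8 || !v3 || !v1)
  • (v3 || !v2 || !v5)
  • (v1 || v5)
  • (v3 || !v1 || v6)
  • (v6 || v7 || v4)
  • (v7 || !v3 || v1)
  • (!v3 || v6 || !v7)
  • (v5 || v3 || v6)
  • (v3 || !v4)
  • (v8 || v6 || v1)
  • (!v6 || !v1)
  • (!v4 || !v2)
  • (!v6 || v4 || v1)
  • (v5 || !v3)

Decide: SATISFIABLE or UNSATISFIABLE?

UNSATISFIABLE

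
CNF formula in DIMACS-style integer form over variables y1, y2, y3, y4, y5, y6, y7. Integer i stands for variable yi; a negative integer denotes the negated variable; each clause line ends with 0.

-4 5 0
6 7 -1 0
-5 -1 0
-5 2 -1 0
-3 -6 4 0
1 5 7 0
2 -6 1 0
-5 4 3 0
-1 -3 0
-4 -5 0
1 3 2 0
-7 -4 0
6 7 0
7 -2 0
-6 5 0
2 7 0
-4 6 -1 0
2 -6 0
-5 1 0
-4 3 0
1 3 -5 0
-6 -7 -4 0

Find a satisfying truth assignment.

Set y1 = False and propagate.
  then y5 is forced to False.
  then y4 is forced to False.
  then y7 is forced to True.
  then y6 is forced to False.
Try y2 = False.
  then y3 is forced to True.

y1 = False, y2 = False, y3 = True, y4 = False, y5 = False, y6 = False, y7 = True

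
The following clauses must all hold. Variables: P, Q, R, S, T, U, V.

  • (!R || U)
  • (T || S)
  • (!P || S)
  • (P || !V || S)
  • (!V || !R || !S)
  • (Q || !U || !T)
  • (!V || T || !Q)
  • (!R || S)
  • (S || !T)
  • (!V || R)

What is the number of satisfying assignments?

Case analysis on S and R:
  S=1, R=1: P free; 3 ways for (Q,T,U,V) × 2^1 = 6.
  S=1, R=0: P free; 7 ways for (Q,T,U,V) × 2^1 = 14.
  S=0, R=1: a clause becomes empty — 0.
  S=0, R=0: a clause becomes empty — 0.
Total: 6 + 14 + 0 + 0 = 20.

20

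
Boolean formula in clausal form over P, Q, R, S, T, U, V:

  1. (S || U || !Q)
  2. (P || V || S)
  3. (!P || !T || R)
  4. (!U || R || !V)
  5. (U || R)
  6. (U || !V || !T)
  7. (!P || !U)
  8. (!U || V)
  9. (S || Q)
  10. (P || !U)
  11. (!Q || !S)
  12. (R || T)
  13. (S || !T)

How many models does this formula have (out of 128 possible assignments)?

Satisfying assignments:
  P=F Q=F R=T S=T T=F U=F V=F
  P=F Q=F R=T S=T T=F U=F V=T
  P=F Q=F R=T S=T T=T U=F V=F
  P=T Q=F R=T S=T T=F U=F V=F
  P=T Q=F R=T S=T T=F U=F V=T
  P=T Q=F R=T S=T T=T U=F V=F
That's 6 in total.

6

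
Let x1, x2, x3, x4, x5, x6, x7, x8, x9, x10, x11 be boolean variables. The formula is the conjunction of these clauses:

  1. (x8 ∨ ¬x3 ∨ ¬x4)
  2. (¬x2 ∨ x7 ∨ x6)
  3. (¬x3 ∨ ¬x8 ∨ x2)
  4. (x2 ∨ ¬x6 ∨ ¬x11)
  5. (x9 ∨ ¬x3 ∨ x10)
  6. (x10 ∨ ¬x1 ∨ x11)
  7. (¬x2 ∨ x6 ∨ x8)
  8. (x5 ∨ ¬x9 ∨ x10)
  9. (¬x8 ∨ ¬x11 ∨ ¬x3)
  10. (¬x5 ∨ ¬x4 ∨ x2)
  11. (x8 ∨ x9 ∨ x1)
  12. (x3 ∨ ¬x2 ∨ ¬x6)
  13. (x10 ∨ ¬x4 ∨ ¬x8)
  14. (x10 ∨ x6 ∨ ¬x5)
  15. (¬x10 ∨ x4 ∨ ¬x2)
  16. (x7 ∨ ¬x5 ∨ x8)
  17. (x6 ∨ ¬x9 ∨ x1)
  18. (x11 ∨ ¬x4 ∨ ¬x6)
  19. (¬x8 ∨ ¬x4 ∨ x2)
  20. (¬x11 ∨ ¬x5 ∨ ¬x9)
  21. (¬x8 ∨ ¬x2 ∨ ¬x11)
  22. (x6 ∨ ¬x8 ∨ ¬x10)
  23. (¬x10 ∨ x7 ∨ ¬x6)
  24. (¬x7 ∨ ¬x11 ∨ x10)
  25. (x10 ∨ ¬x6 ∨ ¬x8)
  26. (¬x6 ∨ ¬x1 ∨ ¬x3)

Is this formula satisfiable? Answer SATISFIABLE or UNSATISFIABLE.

SATISFIABLE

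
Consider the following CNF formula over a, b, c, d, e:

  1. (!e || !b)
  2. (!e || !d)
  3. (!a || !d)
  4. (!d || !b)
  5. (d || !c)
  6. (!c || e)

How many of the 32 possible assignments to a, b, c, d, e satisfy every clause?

7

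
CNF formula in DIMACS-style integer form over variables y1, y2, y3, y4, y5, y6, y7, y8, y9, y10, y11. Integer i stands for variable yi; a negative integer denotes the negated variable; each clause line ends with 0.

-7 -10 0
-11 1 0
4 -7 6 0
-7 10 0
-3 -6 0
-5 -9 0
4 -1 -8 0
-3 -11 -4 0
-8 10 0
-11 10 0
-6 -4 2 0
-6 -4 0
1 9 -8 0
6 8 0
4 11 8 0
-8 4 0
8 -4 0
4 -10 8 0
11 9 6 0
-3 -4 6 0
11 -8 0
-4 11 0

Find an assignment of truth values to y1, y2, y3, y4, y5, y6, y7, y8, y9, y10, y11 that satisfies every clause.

y1 = True, y2 = False, y3 = False, y4 = True, y5 = False, y6 = False, y7 = False, y8 = True, y9 = False, y10 = True, y11 = True

y3 occurs only negated in the remaining clauses — set y3 = False.
y5 occurs only negated in the remaining clauses — set y5 = False.
Try y1 = True.
Set y2 = False and propagate.
Try y4 = True.
  then y6 is forced to False.
  then y8 is forced to True.
  then y10 is forced to True.
  then y7 is forced to False.
  then y11 is forced to True.
y9 is now unconstrained; take y9 = False.
Every clause has at least one true literal under this assignment.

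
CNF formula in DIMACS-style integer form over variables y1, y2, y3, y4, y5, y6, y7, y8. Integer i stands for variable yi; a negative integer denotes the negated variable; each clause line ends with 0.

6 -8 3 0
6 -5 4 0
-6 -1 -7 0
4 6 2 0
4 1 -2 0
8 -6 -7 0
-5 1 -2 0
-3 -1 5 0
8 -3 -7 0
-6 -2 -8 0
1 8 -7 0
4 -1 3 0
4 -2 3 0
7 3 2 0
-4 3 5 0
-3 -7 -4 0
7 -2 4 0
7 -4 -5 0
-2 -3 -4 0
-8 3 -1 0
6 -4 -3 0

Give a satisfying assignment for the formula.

y1=F, y2=F, y3=T, y4=T, y5=F, y6=T, y7=F, y8=F

Try y1 = False.
Try y2 = False.
The remaining clauses are satisfied by y3 = True, y4 = True, y5 = False, y6 = True, y7 = False, y8 = False.
Every clause has at least one true literal under this assignment.
Check each clause:
  1. (NOT y8 OR y6 OR y3) — NOT y8 is true.
  2. (y4 OR y6 OR NOT y5) — NOT y5 is true.
  3. (NOT y1 OR NOT y6 OR NOT y7) — NOT y7 is true.
  4. (y6 OR y4 OR y2) — y4 is true.
  5. (y4 OR NOT y2 OR y1) — y4 is true.
  6. (y8 OR NOT y6 OR NOT y7) — NOT y7 is true.
  7. (NOT y2 OR NOT y5 OR y1) — NOT y5 is true.
  8. (NOT y1 OR NOT y3 OR y5) — NOT y1 is true.
  9. (NOT y3 OR NOT y7 OR y8) — NOT y7 is true.
  10. (NOT y8 OR NOT y2 OR NOT y6) — NOT y8 is true.
  11. (y8 OR y1 OR NOT y7) — NOT y7 is true.
  12. (y3 OR NOT y1 OR y4) — y3 is true.
  13. (y4 OR NOT y2 OR y3) — y3 is true.
  14. (y7 OR y2 OR y3) — y3 is true.
  15. (y5 OR NOT y4 OR y3) — y3 is true.
  16. (NOT y3 OR NOT y4 OR NOT y7) — NOT y7 is true.
  17. (NOT y2 OR y4 OR y7) — y4 is true.
  18. (NOT y4 OR y7 OR NOT y5) — NOT y5 is true.
  19. (NOT y4 OR NOT y2 OR NOT y3) — NOT y2 is true.
  20. (y3 OR NOT y1 OR NOT y8) — NOT y8 is true.
  21. (NOT y3 OR NOT y4 OR y6) — y6 is true.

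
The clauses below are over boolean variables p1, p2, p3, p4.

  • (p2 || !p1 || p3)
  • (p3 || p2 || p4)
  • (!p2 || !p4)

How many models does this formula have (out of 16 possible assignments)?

Split on p2, then p3.
  p2=T, p3=T: remaining (p1,p4) ∈ {(F,F); (T,F)} — 2.
  p2=T, p3=F: remaining (p1,p4) ∈ {(F,F); (T,F)} — 2.
  p2=F, p3=T: remaining (p1,p4) ∈ {(F,F); (F,T); (T,F); (T,T)} — 4.
  p2=F, p3=F: remaining (p1,p4) ∈ {(F,T)} — 1.
Total: 2 + 2 + 4 + 1 = 9.

9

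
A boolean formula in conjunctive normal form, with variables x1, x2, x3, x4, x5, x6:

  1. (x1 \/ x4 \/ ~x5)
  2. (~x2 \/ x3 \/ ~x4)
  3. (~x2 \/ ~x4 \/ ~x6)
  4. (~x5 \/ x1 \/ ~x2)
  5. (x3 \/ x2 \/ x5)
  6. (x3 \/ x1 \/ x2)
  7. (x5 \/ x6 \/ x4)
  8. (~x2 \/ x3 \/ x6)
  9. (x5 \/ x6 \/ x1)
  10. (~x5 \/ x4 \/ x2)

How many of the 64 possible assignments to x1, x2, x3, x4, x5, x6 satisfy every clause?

20

Case analysis on x2 and x5:
  x2=1, x5=1: remaining (x1,x3,x4,x6) ∈ {(1,0,0,1); (1,1,0,0); (1,1,0,1); (1,1,1,0)} — 4.
  x2=1, x5=0: 5 of the 16 assignments to (x1,x3,x4,x6) work.
  x2=0, x5=1: x6 free; 3 ways for (x1,x3,x4) × 2^1 = 6.
  x2=0, x5=0: 5 of the 16 assignments to (x1,x3,x4,x6) work.
Total: 4 + 5 + 6 + 5 = 20.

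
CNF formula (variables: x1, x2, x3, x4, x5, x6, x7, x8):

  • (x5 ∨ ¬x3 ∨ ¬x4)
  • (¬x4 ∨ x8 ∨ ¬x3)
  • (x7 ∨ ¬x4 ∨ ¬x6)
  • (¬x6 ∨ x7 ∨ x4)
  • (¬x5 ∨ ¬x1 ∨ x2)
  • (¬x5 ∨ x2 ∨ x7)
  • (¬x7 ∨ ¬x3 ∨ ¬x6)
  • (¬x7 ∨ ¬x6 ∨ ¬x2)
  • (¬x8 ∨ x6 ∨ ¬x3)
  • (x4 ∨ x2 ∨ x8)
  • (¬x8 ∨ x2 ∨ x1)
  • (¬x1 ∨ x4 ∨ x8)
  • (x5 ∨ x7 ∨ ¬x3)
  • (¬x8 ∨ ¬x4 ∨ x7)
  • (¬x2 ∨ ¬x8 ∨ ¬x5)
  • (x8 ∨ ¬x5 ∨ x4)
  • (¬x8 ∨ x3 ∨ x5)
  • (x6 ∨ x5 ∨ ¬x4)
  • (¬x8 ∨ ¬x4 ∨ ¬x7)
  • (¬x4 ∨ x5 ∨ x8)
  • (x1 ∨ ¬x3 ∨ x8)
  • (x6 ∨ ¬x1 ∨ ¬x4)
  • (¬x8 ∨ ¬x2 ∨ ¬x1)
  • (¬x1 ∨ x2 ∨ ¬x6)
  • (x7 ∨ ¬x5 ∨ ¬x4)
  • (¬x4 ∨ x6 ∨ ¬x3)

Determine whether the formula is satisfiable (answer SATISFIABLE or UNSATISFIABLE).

Branch on x1: take x1 = False.
Try x2 = True.
Branch on x3: take x3 = False.
The remaining clauses are satisfied by x4 = True, x5 = True, x6 = False, x7 = True, x8 = False.
Every clause has at least one true literal under this assignment.
So x1=F  x2=T  x3=F  x4=T  x5=T  x6=F  x7=T  x8=F is a satisfying assignment.

SATISFIABLE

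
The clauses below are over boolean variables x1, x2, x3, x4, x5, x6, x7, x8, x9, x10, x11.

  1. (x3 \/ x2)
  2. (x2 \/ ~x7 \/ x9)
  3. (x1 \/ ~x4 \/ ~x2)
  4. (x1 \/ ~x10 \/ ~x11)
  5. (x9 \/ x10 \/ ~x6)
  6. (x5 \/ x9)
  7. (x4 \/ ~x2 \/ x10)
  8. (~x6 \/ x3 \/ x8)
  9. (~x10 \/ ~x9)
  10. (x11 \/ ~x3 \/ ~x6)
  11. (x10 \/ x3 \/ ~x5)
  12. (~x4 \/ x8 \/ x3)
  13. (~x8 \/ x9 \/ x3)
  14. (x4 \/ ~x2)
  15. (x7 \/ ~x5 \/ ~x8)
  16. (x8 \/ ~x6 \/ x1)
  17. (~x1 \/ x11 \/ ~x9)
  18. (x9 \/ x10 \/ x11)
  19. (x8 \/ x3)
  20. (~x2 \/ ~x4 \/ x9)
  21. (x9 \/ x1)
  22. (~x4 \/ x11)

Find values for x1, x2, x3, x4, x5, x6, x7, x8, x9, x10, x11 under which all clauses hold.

x1 = F, x2 = F, x3 = T, x4 = F, x5 = T, x6 = F, x7 = T, x8 = T, x9 = T, x10 = F, x11 = T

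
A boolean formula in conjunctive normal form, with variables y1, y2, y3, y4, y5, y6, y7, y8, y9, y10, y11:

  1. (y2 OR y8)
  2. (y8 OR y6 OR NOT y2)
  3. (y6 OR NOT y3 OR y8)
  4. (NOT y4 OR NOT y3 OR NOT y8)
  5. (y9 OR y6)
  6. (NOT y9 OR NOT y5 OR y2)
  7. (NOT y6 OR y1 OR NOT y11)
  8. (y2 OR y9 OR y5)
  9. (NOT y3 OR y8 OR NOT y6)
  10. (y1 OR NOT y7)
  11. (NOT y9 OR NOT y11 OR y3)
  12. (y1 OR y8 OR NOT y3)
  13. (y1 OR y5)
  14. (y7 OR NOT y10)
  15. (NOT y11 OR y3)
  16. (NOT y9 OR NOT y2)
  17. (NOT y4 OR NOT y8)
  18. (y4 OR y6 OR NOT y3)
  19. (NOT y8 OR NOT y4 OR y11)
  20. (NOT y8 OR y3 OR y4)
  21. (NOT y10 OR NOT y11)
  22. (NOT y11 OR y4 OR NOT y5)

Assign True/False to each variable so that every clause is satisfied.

y1=1, y2=1, y3=0, y4=0, y5=0, y6=1, y7=0, y8=0, y9=0, y10=0, y11=0

Check each clause:
  1. (y2 OR y8) — y2 is true.
  2. (y8 OR NOT y2 OR y6) — y6 is true.
  3. (NOT y3 OR y6 OR y8) — NOT y3 is true.
  4. (NOT y4 OR NOT y3 OR NOT y8) — NOT y8 is true.
  5. (y6 OR y9) — y6 is true.
  6. (NOT y5 OR NOT y9 OR y2) — y2 is true.
  7. (NOT y6 OR NOT y11 OR y1) — y1 is true.
  8. (y9 OR y5 OR y2) — y2 is true.
  9. (NOT y6 OR y8 OR NOT y3) — NOT y3 is true.
  10. (y1 OR NOT y7) — NOT y7 is true.
  11. (NOT y9 OR y3 OR NOT y11) — NOT y11 is true.
  12. (y1 OR y8 OR NOT y3) — y1 is true.
  13. (y5 OR y1) — y1 is true.
  14. (y7 OR NOT y10) — NOT y10 is true.
  15. (y3 OR NOT y11) — NOT y11 is true.
  16. (NOT y9 OR NOT y2) — NOT y9 is true.
  17. (NOT y4 OR NOT y8) — NOT y8 is true.
  18. (y6 OR NOT y3 OR y4) — NOT y3 is true.
  19. (NOT y8 OR NOT y4 OR y11) — NOT y8 is true.
  20. (y3 OR y4 OR NOT y8) — NOT y8 is true.
  21. (NOT y10 OR NOT y11) — NOT y11 is true.
  22. (y4 OR NOT y11 OR NOT y5) — NOT y5 is true.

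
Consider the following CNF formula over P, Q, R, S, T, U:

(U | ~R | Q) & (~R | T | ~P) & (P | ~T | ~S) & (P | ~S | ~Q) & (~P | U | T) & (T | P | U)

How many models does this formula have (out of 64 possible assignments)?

Case analysis on P and T:
  P=1, T=1: S free; 7 ways for (Q,R,U) × 2^1 = 14.
  P=1, T=0: remaining (Q,R,S,U) ∈ {(0,0,0,1); (0,0,1,1); (1,0,0,1); (1,0,1,1)} — 4.
  P=0, T=1: 7 of the 16 assignments to (Q,R,S,U) work.
  P=0, T=0: R free; 3 ways for (Q,S,U) × 2^1 = 6.
Total: 14 + 4 + 7 + 6 = 31.

31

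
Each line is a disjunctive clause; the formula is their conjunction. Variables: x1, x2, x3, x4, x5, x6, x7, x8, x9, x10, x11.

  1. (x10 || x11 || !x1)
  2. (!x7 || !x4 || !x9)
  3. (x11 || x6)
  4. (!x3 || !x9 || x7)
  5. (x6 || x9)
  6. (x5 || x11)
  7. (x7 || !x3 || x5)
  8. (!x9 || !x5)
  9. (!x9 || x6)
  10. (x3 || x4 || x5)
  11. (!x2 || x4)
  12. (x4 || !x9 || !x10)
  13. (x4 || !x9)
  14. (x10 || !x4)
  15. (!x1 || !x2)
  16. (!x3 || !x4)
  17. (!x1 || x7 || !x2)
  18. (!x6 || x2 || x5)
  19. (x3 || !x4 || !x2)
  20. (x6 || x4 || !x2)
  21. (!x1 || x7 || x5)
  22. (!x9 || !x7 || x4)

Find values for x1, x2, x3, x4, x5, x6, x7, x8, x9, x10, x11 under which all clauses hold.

x1 occurs only negated in the remaining clauses — set x1 = False.
Pure literal: x11 appears only positively; assign x11 = True.
Try x2 = False.
The remaining clauses are satisfied by x3 = False, x4 = False, x5 = True, x6 = True, x7 = False, x8 = False, x9 = False, x10 = False.
Every clause has at least one true literal under this assignment.
Check each clause:
  1. (x11 || !x1 || x10) — x11 is true.
  2. (!x7 || !x4 || !x9) — !x7 is true.
  3. (x6 || x11) — x11 is true.
  4. (!x9 || x7 || !x3) — !x3 is true.
  5. (x9 || x6) — x6 is true.
  6. (x11 || x5) — x11 is true.
  7. (x5 || x7 || !x3) — x5 is true.
  8. (!x5 || !x9) — !x9 is true.
  9. (!x9 || x6) — x6 is true.
  10. (x3 || x5 || x4) — x5 is true.
  11. (!x2 || x4) — !x2 is true.
  12. (!x9 || !x10 || x4) — !x10 is true.
  13. (!x9 || x4) — !x9 is true.
  14. (x10 || !x4) — !x4 is true.
  15. (!x2 || !x1) — !x2 is true.
  16. (!x4 || !x3) — !x4 is true.
  17. (!x2 || x7 || !x1) — !x2 is true.
  18. (x5 || x2 || !x6) — x5 is true.
  19. (!x2 || x3 || !x4) — !x4 is true.
  20. (x6 || !x2 || x4) — x6 is true.
  21. (x5 || !x1 || x7) — x5 is true.
  22. (x4 || !x7 || !x9) — !x7 is true.

x1=False, x2=False, x3=False, x4=False, x5=True, x6=True, x7=False, x8=False, x9=False, x10=False, x11=True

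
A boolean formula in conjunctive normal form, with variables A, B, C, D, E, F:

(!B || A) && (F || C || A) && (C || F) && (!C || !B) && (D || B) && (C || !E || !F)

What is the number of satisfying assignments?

12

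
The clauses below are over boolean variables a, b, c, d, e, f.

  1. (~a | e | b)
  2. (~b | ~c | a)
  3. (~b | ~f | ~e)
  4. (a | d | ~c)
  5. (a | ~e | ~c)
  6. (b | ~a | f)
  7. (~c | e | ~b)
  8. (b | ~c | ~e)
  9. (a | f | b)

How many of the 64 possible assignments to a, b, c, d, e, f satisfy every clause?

Split on b, then a.
  b=T, a=T: d free; 4 ways for (c,e,f) × 2^1 = 8.
  b=T, a=F: d free; 3 ways for (c,e,f) × 2^1 = 6.
  b=F, a=T: remaining (c,d,e,f) ∈ {(F,F,T,T); (F,T,T,T)} — 2.
  b=F, a=F: 5 of the 16 assignments to (c,d,e,f) work.
Total: 8 + 6 + 2 + 5 = 21.

21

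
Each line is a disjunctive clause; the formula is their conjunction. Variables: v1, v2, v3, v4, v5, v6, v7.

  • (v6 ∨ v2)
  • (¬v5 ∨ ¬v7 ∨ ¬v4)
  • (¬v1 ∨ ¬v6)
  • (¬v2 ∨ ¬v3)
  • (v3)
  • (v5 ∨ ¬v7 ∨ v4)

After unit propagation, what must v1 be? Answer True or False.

False

Unit clause (v3) sets v3 = True.
(¬v2 ∨ ¬v3): since v3 = True, the clause reduces to (¬v2). v2 = False.
(v2 ∨ v6) with v2 = False leaves only v6, so v6 = True.
In (¬v1 ∨ ¬v6), ¬v6 is now false; ¬v1 must hold, so v1 = False.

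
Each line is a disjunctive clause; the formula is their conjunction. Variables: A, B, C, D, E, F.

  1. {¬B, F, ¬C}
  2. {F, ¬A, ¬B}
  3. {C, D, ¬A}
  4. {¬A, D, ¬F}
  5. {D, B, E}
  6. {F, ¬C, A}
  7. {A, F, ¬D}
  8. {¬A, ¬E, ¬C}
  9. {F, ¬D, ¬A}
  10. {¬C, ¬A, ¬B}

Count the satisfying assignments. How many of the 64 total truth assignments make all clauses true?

22

Split on A, then F.
  A=T, F=T: 5 of the 16 assignments to (B,C,D,E) work.
  A=T, F=F: a clause becomes empty — 0.
  A=F, F=T: C free; 7 ways for (B,D,E) × 2^1 = 14.
  A=F, F=F: remaining (B,C,D,E) ∈ {(F,F,F,T); (T,F,F,F); (T,F,F,T)} — 3.
Total: 5 + 0 + 14 + 3 = 22.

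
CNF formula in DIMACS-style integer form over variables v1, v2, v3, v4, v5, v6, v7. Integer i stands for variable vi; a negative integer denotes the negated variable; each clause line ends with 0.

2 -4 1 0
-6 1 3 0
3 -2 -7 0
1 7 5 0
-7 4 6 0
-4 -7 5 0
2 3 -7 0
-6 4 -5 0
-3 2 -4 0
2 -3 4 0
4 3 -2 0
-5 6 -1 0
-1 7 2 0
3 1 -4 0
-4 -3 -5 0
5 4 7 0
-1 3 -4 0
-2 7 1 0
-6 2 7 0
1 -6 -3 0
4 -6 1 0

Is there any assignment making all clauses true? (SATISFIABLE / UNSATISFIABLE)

SATISFIABLE

Branch on v1: take v1 = True.
The remaining clauses are satisfied by v2 = True, v3 = True, v4 = True, v5 = False, v6 = False, v7 = False.
So v1=T, v2=T, v3=T, v4=T, v5=F, v6=F, v7=F is a satisfying assignment.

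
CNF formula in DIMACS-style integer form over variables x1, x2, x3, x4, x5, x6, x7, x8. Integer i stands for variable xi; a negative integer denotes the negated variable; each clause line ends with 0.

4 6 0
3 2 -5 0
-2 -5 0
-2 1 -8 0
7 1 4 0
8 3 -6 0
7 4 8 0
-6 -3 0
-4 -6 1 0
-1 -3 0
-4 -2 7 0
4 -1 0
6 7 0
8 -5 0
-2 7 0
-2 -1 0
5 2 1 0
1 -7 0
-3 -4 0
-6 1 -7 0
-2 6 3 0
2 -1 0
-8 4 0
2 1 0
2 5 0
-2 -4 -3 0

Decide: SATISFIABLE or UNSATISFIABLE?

x2 = True:
  propagation gives x5=False, x7=True, x1=False; an empty clause results — contradiction.
x2 = False:
  propagation gives x1=False; an empty clause results — contradiction.
Every branch closes, so no satisfying assignment exists.

UNSATISFIABLE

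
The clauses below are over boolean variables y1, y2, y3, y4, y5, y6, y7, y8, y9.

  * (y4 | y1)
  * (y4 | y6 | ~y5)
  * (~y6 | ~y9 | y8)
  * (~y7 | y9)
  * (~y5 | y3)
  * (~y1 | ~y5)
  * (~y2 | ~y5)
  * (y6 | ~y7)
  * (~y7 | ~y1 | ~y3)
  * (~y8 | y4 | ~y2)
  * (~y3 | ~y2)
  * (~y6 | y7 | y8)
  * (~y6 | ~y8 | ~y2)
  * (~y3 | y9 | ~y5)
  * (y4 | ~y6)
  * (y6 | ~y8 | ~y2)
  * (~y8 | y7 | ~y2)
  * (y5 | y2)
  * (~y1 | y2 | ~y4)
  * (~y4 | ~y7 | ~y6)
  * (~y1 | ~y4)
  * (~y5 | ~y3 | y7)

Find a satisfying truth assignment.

y1 = 0, y2 = 1, y3 = 0, y4 = 1, y5 = 0, y6 = 0, y7 = 0, y8 = 0, y9 = 1

Try y1 = False.
  then y4 is forced to True.
For the remaining variables, y2 = True, y3 = False, y5 = False, y6 = False, y7 = False, y8 = False, y9 = True works.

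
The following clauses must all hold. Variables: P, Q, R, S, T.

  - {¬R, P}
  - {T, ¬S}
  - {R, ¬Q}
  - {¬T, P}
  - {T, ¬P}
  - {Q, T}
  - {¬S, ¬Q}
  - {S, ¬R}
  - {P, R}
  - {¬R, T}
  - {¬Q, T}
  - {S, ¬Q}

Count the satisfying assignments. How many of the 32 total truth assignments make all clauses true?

3

The models are:
  P=1 Q=0 R=0 S=0 T=1
  P=1 Q=0 R=0 S=1 T=1
  P=1 Q=0 R=1 S=1 T=1
That's 3 in total.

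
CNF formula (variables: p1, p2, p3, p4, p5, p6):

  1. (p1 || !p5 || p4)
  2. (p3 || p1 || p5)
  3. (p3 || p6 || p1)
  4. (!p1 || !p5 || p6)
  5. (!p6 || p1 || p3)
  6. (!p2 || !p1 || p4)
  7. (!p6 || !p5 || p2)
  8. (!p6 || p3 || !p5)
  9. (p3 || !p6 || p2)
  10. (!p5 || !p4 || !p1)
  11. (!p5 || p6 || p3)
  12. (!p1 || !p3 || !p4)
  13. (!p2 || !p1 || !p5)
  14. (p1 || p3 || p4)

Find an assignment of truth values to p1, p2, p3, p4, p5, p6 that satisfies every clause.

p1 = F, p2 = T, p3 = T, p4 = F, p5 = F, p6 = F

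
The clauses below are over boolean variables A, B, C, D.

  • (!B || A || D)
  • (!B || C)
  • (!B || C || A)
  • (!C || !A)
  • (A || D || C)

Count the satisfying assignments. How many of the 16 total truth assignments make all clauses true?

Satisfying assignments:
  A=0 B=0 C=0 D=1
  A=0 B=0 C=1 D=0
  A=0 B=0 C=1 D=1
  A=0 B=1 C=1 D=1
  A=1 B=0 C=0 D=0
  A=1 B=0 C=0 D=1
That's 6 in total.

6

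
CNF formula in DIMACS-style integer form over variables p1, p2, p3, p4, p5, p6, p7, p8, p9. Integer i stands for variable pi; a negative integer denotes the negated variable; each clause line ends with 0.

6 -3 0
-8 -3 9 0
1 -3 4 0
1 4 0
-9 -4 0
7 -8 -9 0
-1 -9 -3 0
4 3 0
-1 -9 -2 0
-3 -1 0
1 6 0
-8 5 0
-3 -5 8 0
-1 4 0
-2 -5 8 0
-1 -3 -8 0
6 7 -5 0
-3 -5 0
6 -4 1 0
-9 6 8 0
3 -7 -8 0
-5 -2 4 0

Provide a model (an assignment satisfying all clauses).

Pure literal: p6 appears only positively; assign p6 = True.
Try p1 = True.
  then p3 is forced to False.
  then p4 is forced to True.
  then p9 is forced to False.
Set p2 = True and propagate.
Set p5 = True and propagate.
  then p8 is forced to True.
  then p7 is forced to False.
Every clause has at least one true literal under this assignment.

p1=True, p2=True, p3=False, p4=True, p5=True, p6=True, p7=False, p8=True, p9=False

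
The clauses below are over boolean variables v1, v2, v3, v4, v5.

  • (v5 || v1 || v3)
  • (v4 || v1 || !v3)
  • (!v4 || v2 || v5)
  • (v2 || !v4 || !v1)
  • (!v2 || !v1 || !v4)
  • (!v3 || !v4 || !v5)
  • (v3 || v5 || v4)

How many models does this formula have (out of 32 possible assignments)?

11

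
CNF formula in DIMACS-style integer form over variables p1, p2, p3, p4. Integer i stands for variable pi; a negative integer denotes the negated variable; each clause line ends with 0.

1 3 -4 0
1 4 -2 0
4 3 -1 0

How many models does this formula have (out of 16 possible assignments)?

10

Case analysis on p1 and p4:
  p1=1, p4=1: remaining (p2,p3) ∈ {(0,0); (0,1); (1,0); (1,1)} — 4.
  p1=1, p4=0: remaining (p2,p3) ∈ {(0,1); (1,1)} — 2.
  p1=0, p4=1: remaining (p2,p3) ∈ {(0,1); (1,1)} — 2.
  p1=0, p4=0: remaining (p2,p3) ∈ {(0,0); (0,1)} — 2.
Total: 4 + 2 + 2 + 2 = 10.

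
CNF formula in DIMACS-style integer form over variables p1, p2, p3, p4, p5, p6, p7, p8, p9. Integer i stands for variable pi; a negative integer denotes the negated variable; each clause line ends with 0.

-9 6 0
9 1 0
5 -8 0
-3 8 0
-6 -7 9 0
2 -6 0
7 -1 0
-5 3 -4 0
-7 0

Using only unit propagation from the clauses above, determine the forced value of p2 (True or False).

(~p7) is a unit clause: p7 = False.
In (p7 | ~p1), p7 is now false; ~p1 must hold, so p1 = False.
From (p9 | p1) and p1 = False: p9 = True.
(~p9 | p6): since p9 = True, the clause reduces to (p6). p6 = True.
(p2 | ~p6) with p6 = True leaves only p2, so p2 = True.

True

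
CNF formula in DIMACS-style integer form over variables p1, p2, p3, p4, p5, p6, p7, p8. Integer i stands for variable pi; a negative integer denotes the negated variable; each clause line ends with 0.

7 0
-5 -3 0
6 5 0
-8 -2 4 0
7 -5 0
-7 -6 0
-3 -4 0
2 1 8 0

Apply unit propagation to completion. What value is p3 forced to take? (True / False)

False

(p7) stands alone — p7 = True.
(!p6 || !p7): since p7 = True, the clause reduces to (!p6). p6 = False.
(p6 || p5) with p6 = False leaves only p5, so p5 = True.
(!p3 || !p5): since p5 = True, the clause reduces to (!p3). p3 = False.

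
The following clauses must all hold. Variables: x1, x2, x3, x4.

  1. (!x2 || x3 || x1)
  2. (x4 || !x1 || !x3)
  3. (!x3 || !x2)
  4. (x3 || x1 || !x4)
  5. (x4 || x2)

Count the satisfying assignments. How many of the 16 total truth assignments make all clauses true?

The models are:
  x1=0 x2=0 x3=1 x4=1
  x1=1 x2=0 x3=0 x4=1
  x1=1 x2=0 x3=1 x4=1
  x1=1 x2=1 x3=0 x4=0
  x1=1 x2=1 x3=0 x4=1
That's 5 in total.

5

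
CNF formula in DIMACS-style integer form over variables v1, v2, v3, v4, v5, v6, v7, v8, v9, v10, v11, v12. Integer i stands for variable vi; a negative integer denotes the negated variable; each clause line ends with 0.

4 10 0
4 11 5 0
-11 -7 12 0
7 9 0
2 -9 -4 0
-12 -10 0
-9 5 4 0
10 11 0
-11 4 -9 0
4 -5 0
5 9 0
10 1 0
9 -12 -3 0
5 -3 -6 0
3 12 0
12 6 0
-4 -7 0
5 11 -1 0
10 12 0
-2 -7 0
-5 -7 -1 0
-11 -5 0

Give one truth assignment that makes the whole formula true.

Branch on v1: take v1 = True.
For the remaining variables, v2 = True, v3 = True, v4 = True, v5 = True, v6 = True, v7 = False, v8 = False, v9 = True, v10 = True, v11 = False, v12 = False works.
Every clause has at least one true literal under this assignment.

v1=T  v2=T  v3=T  v4=T  v5=T  v6=T  v7=F  v8=F  v9=T  v10=T  v11=F  v12=F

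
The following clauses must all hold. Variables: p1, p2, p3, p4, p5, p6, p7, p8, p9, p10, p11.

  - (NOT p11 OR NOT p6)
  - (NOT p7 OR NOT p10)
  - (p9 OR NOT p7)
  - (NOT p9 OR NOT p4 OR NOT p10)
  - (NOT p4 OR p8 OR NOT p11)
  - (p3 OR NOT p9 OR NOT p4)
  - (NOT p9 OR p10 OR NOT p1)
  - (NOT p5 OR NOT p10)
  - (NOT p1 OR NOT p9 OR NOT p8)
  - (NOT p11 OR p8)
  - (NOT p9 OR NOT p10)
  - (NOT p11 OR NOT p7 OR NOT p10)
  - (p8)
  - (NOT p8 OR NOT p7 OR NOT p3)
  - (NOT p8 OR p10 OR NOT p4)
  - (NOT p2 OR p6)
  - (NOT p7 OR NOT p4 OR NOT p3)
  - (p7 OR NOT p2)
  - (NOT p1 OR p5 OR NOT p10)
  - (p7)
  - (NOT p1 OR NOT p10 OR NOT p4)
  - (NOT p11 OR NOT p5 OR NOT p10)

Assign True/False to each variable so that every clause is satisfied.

p1 = F, p2 = F, p3 = F, p4 = F, p5 = T, p6 = F, p7 = T, p8 = T, p9 = T, p10 = F, p11 = T

The clause (p8) is unit: p8 must be True.
Unit propagation: (p7) forces p7 = True.
Unit propagation: (NOT p10) forces p10 = False.
Unit propagation: (p9) forces p9 = True.
(NOT p1) is a unit clause, so p1 = False.
Unit propagation: (NOT p3) forces p3 = False.
The clause (NOT p4) is unit: p4 must be False.
p2 occurs only negated in the remaining clauses — set p2 = False.
Set p6 = False and propagate.
p5, p11 are now unconstrained; take p5 = True, p11 = True.
Every clause has at least one true literal under this assignment.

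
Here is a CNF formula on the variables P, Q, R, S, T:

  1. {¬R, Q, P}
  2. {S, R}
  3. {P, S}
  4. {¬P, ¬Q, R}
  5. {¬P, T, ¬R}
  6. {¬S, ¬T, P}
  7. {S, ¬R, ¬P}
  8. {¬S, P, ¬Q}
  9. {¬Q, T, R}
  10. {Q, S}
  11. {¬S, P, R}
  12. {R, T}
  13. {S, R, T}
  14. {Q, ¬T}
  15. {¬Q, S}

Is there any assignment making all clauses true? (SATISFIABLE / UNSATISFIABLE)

SATISFIABLE

Branch on P: take P = True.
For the remaining variables, Q = True, R = True, S = True, T = True works.
So P=True, Q=True, R=True, S=True, T=True is a satisfying assignment.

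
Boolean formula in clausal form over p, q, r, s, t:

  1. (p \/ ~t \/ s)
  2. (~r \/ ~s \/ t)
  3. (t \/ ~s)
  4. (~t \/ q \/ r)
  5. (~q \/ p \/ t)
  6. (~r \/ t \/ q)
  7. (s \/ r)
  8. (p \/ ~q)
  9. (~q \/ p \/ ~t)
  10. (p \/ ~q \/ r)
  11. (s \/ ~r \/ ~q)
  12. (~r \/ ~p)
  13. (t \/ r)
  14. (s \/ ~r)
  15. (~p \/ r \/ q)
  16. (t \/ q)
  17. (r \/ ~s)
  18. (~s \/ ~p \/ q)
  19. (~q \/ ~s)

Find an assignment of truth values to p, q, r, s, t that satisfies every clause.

p = False, q = False, r = True, s = True, t = True

Check each clause:
  1. (p \/ s \/ ~t) — s is true.
  2. (~r \/ t \/ ~s) — t is true.
  3. (~s \/ t) — t is true.
  4. (r \/ ~t \/ q) — r is true.
  5. (p \/ t \/ ~q) — t is true.
  6. (~r \/ t \/ q) — t is true.
  7. (s \/ r) — r is true.
  8. (p \/ ~q) — ~q is true.
  9. (~t \/ p \/ ~q) — ~q is true.
  10. (r \/ p \/ ~q) — r is true.
  11. (~q \/ ~r \/ s) — s is true.
  12. (~r \/ ~p) — ~p is true.
  13. (r \/ t) — r is true.
  14. (~r \/ s) — s is true.
  15. (q \/ ~p \/ r) — r is true.
  16. (q \/ t) — t is true.
  17. (r \/ ~s) — r is true.
  18. (q \/ ~s \/ ~p) — ~p is true.
  19. (~s \/ ~q) — ~q is true.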